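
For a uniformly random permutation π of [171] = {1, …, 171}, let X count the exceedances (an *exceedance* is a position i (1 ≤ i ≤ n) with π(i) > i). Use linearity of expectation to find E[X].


Write X = Σ_{i=1}^{171} X_i, where X_i = 1_{π(i) > i}.
For each fixed i, π(i) is uniform over {1, …, 171} (marginal of a uniform permutation), so P[π(i) > i] = (n − i)/n. Summing: Σ_{i=1}^{171} (n − i)/n = (0 + 1 + … + 170)/171 = 171(171 − 1)/(2·171) = (171 − 1)/2.
Hence E[X] = Σ_{i=1}^{171} (171 − i)/171 = 85 ≈ 85.000.

E[X] = 85 = 85.000.


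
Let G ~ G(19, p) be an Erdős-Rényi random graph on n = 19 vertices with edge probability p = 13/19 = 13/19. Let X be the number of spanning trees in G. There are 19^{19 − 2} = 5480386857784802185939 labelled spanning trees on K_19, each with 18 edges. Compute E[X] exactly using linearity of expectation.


K_19 has 19^{19 − 2} = 5480386857784802185939 labelled spanning trees.
For each such spanning tree H, let X_H = 1 if all 18 edges of H are present in G. Then P[X_H = 1] = p^{18} = (13/19)^{18} = 112455406951957393129/104127350297911241532841.
By linearity: E[X] = Σ_H E[X_H] = 5480386857784802185939 · p^{18} = 5480386857784802185939 · 112455406951957393129/104127350297911241532841 = 112455406951957393129/19.
Numerically: E[X] ≈ 5.919e+18.

E[X] = 5480386857784802185939 · (13/19)^{18} = 112455406951957393129/19 ≈ 5.919e+18.


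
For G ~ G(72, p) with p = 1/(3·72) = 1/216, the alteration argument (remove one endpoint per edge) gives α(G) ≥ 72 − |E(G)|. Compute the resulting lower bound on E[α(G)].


E[|E(G)|] = C(72, 2)·p = 2556 · (1/216) = 71/6.
E[α(G)] ≥ n − E[|E(G)|] = 72 − 71/6 = 361/6.
Numerically: ≈ 60.167.
(This is only a lower bound; the true E[α(G)] may be larger.)

E[α(G)] ≥ 361/6 ≈ 60.167.


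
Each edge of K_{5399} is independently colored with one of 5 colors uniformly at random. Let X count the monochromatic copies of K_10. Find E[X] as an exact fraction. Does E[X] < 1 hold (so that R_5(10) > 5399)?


E[X] = C(5399, 10) · 5^{1 − 45} = 5751065658334180080797359164706 · 5^{−44} = 5751065658334180080797359164706/5684341886080801486968994140625.
As a reduced fraction: E[X] = 5751065658334180080797359164706/5684341886080801486968994140625 ≈ 1.0117.
Is E[X] < 1? NO.
Since E[X] ≥ 1, the first-moment bound is inconclusive at n = 5399; it does NOT by itself certify R_5(10) > 5399.

E[X] = 5751065658334180080797359164706/5684341886080801486968994140625 ≈ 1.0117; E[X] ≥ 1; first-moment method inconclusive here.


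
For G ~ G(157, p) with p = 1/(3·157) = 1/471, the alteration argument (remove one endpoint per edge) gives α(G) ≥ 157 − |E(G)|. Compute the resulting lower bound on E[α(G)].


E[|E(G)|] = C(157, 2)·p = 12246 · (1/471) = 26.
E[α(G)] ≥ n − E[|E(G)|] = 157 − 26 = 131.
Numerically: ≈ 131.0000.
(This is only a lower bound; the true E[α(G)] may be larger.)

E[α(G)] ≥ 131 ≈ 131.0000.


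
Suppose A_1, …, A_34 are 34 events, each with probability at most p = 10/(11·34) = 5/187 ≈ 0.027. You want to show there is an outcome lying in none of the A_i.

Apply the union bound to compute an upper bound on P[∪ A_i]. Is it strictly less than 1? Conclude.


Union bound: P[∪_{i=1}^{34} A_i] ≤ Σ_i P[A_i] ≤ 34·p = 34·(5/187) = 10/11.
Numerically: 10/11 ≈ 0.909.
Is 10/11 < 1? YES.
Since P[∪ A_i] ≤ 10/11 < 1, the complement has P[∩ A_i^c] ≥ 1 − 10/11 = 1/11 > 0, so some outcome avoids every A_i.

34·p = 10/11 ≈ 0.909; existence CERTIFIED by the union bound.


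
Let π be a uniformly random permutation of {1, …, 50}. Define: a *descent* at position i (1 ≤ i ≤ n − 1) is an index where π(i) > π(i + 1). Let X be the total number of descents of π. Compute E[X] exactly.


Write X = Σ X_I over i = 1, …, 49, with X_I the indicator of one descent.
There are 49 indicators.
For each fixed i, the pair (π(i), π(i+1)) is a uniformly random ordered pair of distinct values from {1, …, 50}; by symmetry P[π(i) > π(i+1)] = 1/2.
By linearity: E[X] = 49 · (1/2) = (50 − 1) · (1/2) = 49/2 ≈ 24.500000.

E[X] = 49/2 = 24.500000.


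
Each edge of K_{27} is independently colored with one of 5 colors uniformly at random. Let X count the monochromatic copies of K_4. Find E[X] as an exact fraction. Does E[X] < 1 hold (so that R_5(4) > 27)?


E[X] = C(27, 4) · 5^{1 − 6} = 17550 · 5^{−5} = 17550/3125.
As a reduced fraction: E[X] = 702/125 ≈ 5.6160000.
Is E[X] < 1? NO.
Since E[X] ≥ 1, the first-moment bound is inconclusive at n = 27; it does NOT by itself certify R_5(4) > 27.

E[X] = 702/125 ≈ 5.6160000; E[X] ≥ 1; first-moment method inconclusive here.


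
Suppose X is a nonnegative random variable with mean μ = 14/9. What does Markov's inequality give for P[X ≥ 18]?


μ = E[X] = 14/9, a = 18.
Markov: P[X ≥ 18] ≤ μ/a = (14/9)/18 = 7/81.
Numerically: ≈ 0.086.
(Since a = 18 > μ = 1.556, the bound 7/81 is < 1 and informative.)

P[X ≥ 18] ≤ 7/81 ≈ 0.086.


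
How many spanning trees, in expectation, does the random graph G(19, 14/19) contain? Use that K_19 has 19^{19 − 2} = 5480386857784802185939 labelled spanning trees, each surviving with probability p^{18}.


K_19 has 19^{19 − 2} = 5480386857784802185939 labelled spanning trees.
For each such spanning tree H, let X_H = 1 if all 18 edges of H are present in G. Then P[X_H = 1] = p^{18} = (14/19)^{18} = 426878854210636742656/104127350297911241532841.
By linearity: E[X] = Σ_H E[X_H] = 5480386857784802185939 · p^{18} = 5480386857784802185939 · 426878854210636742656/104127350297911241532841 = 426878854210636742656/19.
Numerically: E[X] ≈ 2.25e+19.

E[X] = 5480386857784802185939 · (14/19)^{18} = 426878854210636742656/19 ≈ 2.25e+19.


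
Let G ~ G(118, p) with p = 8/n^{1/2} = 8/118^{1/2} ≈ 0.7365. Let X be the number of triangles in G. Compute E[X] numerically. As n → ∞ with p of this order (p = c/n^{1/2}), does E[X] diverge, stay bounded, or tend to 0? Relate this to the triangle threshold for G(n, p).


Number of potential triangles: C(118, 3) = 266916.
Each occurs with probability p³ ≈ (0.7365)³ ≈ 3.994358e-01.
By linearity: E[X] = C(118, 3)·p³ ≈ 266916 · 3.994358e-01 ≈ 106615.7970.
Since α = 1/2 < 1, p = c/n^{1/2} ≫ 1/n is above the triangle threshold p ~ 1/n. Asymptotically E[X] ~ (c³/6)·n^{3(1−α)} = (8³/6)·n^{1.5} → ∞; triangles are abundant w.h.p.

E[X] ≈ 106615.7970; in regime p = Θ(1/n^{1/2}) E[X] diverges (above the triangle threshold p ~ 1/n).


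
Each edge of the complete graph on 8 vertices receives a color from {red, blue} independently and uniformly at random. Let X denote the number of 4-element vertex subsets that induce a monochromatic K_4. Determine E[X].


Let X = Σ_S X_S over the C(8, 4) = 70 subsets S of size 4, where X_S = 1 if the K_4 on S is monochromatic.
For a fixed S, the K_4 on S has C(4, 2) = 6 edges. P[all 6 edges red] = (1/2)^6, and likewise for blue, so P[monochromatic] = 2·(1/2)^6 = 2^{1 − 6} = 1/32.
By linearity: E[X] = C(8, 4) · 2^{1 − 6} = 70 · 1/32 = 35/16.
Numerically: E[X] ≈ 2.1875.

E[X] = C(8,4)·2^(1−C(4,2)) = 35/16 ≈ 2.1875.


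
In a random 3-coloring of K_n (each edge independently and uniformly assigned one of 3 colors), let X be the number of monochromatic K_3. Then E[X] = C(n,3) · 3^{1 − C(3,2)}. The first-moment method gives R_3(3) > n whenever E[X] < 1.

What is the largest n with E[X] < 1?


We need C(n, 3) · 3^{1 − 3} < 1, i.e. C(n, 3) < 3^{3 − 1} = 9.
Check values of n near the boundary:
  n = 3: C(3, 3) = 1; 1 < 9? YES
  n = 4: C(4, 3) = 4; 4 < 9? YES
  n = 5: C(5, 3) = 10; 10 < 9? NO
  n = 6: C(6, 3) = 20; 20 < 9? NO
  n = 7: C(7, 3) = 35; 35 < 9? NO
The largest n with C(n, 3) < 9 is n = 4 (where E[X] = 4/9 ≈ 0.44444). Hence R_3(3) > 4, i.e. R_3(3) ≥ 5.

Largest n = 4; hence R_3(3) > 4.


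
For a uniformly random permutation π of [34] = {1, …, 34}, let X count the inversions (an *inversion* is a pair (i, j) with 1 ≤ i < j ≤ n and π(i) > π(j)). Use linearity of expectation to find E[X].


Write X = Σ X_I over the C(34, 2) = 561 pairs i < j, with X_I the indicator of one inversion.
There are 561 indicators.
For each fixed pair i < j, the values π(i) and π(j) are two distinct elements of {1, …, 34} in uniformly random order; by symmetry P[π(i) > π(j)] = 1/2.
By linearity: E[X] = 561 · (1/2) = C(34, 2) · (1/2) = 561/2 = 561/2 ≈ 280.500.

E[X] = 561/2 = 280.500.


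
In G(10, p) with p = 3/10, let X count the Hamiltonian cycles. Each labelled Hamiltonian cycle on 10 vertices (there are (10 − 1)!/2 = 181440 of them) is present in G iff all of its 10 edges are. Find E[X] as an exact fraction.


K_10 has (10 − 1)!/2 = 181440 labelled Hamiltonian cycles.
For each such Hamiltonian cycle H, let X_H = 1 if all 10 edges of H are present in G. Then P[X_H = 1] = p^{10} = (3/10)^{10} = 59049/10000000000.
By linearity of expectation: E[X] = Σ_H E[X_H] = 181440 · p^{10} = 181440 · 59049/10000000000 = 33480783/31250000.
Numerically: E[X] ≈ 1.07139.

E[X] = 181440 · (3/10)^{10} = 33480783/31250000 ≈ 1.07139.


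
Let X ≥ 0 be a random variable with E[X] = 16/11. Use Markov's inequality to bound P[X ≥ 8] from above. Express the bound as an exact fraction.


μ = E[X] = 16/11, a = 8.
Markov: P[X ≥ 8] ≤ μ/a = (16/11)/8 = 2/11.
Numerically: ≈ 0.181818.
(Since a = 8 > μ = 1.454545, the bound 2/11 is < 1 and informative.)

P[X ≥ 8] ≤ 2/11 ≈ 0.181818.


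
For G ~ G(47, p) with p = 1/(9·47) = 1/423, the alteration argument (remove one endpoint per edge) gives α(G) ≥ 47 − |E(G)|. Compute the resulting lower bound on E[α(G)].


E[|E(G)|] = C(47, 2)·p = 1081 · (1/423) = 23/9.
E[α(G)] ≥ n − E[|E(G)|] = 47 − 23/9 = 400/9.
Numerically: ≈ 44.4444.
(This is only a lower bound; the true E[α(G)] may be larger.)

E[α(G)] ≥ 400/9 ≈ 44.4444.


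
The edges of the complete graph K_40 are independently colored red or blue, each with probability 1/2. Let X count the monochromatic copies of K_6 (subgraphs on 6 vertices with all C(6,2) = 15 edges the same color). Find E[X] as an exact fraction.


Let X = Σ_S X_S over the C(40, 6) = 3838380 subsets S of size 6, where X_S = 1 if the K_6 on S is monochromatic.
For a fixed S, the K_6 on S has C(6, 2) = 15 edges. P[all 15 edges red] = (1/2)^15, and likewise for blue, so P[monochromatic] = 2·(1/2)^15 = 2^{1 − 15} = 1/16384.
By linearity: E[X] = C(40, 6) · 2^{1 − 15} = 3838380 · 1/16384 = 959595/4096.
Numerically: E[X] ≈ 234.276.

E[X] = C(40,6)·2^(1−C(6,2)) = 959595/4096 ≈ 234.276.


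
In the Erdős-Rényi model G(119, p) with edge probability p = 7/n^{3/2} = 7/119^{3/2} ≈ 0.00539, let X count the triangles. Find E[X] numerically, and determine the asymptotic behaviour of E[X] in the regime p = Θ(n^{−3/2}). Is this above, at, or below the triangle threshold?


Number of potential triangles: C(119, 3) = 273819.
Each occurs with probability p³ ≈ (0.00539)³ ≈ 1.56795e-07.
By linearity: E[X] = C(119, 3)·p³ ≈ 273819 · 1.56795e-07 ≈ 0.043.
Since α = 3/2 > 1, p = c/n^{3/2} = o(1/n) is below the triangle threshold p ~ 1/n. Asymptotically E[X] ~ (c³/6)·n^{3(1−α)} = (7³/6)·n^{-1.5} → 0, so by Markov's inequality G has no triangles w.h.p.

E[X] ≈ 0.043; in regime p = Θ(1/n^{3/2}) E[X] tends to 0 (below the triangle threshold p ~ 1/n).


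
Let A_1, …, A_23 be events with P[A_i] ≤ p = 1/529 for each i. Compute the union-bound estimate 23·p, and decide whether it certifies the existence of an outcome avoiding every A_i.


Union bound: P[∪_{i=1}^{23} A_i] ≤ Σ_i P[A_i] ≤ 23·p = 23·(1/529) = 1/23.
Numerically: 1/23 ≈ 0.04348.
Is 1/23 < 1? YES.
Since P[∪ A_i] ≤ 1/23 < 1, the complement has P[∩ A_i^c] ≥ 1 − 1/23 = 22/23 > 0, so some outcome avoids every A_i.

23·p = 1/23 ≈ 0.04348; existence CERTIFIED by the union bound.


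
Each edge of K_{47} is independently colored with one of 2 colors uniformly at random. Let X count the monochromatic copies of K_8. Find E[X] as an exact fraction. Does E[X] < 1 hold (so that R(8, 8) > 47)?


E[X] = C(47, 8) · 2^{1 − 28} = 314457495 · 2^{−27} = 314457495/134217728.
As a reduced fraction: E[X] = 314457495/134217728 ≈ 2.343.
Is E[X] < 1? NO.
Since E[X] ≥ 1, the first-moment bound is inconclusive at n = 47; it does NOT by itself certify R(8, 8) > 47.

E[X] = 314457495/134217728 ≈ 2.343; E[X] ≥ 1; first-moment method inconclusive here.


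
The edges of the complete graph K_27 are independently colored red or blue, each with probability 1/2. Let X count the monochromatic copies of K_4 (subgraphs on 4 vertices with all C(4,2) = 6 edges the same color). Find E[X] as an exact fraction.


Let X = Σ_S X_S over the C(27, 4) = 17550 subsets S of size 4, where X_S = 1 if the K_4 on S is monochromatic.
For a fixed S, the K_4 on S has C(4, 2) = 6 edges. P[all 6 edges red] = (1/2)^6, and likewise for blue, so P[monochromatic] = 2·(1/2)^6 = 2^{1 − 6} = 1/32.
By linearity of expectation: E[X] = C(27, 4) · 2^{1 − 6} = 17550 · 1/32 = 8775/16.
Numerically: E[X] ≈ 548.43750.

E[X] = C(27,4)·2^(1−C(4,2)) = 8775/16 ≈ 548.43750.


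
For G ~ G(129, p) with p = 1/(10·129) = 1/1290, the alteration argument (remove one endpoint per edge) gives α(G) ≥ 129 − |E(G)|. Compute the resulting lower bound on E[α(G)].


E[|E(G)|] = C(129, 2)·p = 8256 · (1/1290) = 32/5.
E[α(G)] ≥ n − E[|E(G)|] = 129 − 32/5 = 613/5.
Numerically: ≈ 122.60000.
(This is only a lower bound; the true E[α(G)] may be larger.)

E[α(G)] ≥ 613/5 ≈ 122.60000.


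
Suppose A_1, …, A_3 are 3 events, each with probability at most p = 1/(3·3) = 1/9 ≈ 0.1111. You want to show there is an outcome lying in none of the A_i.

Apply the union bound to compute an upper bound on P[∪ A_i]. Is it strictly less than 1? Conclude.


Union bound: P[∪_{i=1}^{3} A_i] ≤ Σ_i P[A_i] ≤ 3·p = 3·(1/9) = 1/3.
Numerically: 1/3 ≈ 0.3333.
Is 1/3 < 1? YES.
Since P[∪ A_i] ≤ 1/3 < 1, the complement has P[∩ A_i^c] ≥ 1 − 1/3 = 2/3 > 0, so some outcome avoids every A_i.

3·p = 1/3 ≈ 0.3333; existence CERTIFIED by the union bound.


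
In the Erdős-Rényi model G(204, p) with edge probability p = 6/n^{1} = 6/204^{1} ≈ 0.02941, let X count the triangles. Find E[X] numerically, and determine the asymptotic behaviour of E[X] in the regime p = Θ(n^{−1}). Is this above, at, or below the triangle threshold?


Number of potential triangles: C(204, 3) = 1394204.
Each occurs with probability p³ ≈ (0.02941)³ ≈ 2.544270e-05.
By linearity: E[X] = C(204, 3)·p³ ≈ 1394204 · 2.544270e-05 ≈ 35.4723.
Here α = 1, so p = 6/n is exactly at the triangle threshold p ~ 1/n. Asymptotically E[X] → c³/6 = 6³/6 = 36 ≈ 36.0000, a bounded constant. In this regime the triangle count is asymptotically Poisson(c³/6).

E[X] ≈ 35.4723; in regime p = Θ(1/n^{1}) E[X] stays bounded (at the triangle threshold p ~ 1/n).


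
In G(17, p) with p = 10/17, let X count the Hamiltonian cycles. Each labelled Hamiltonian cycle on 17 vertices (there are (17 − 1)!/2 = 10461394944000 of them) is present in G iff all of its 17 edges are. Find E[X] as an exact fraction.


K_17 has (17 − 1)!/2 = 10461394944000 labelled Hamiltonian cycles.
For each such Hamiltonian cycle H, let X_H = 1 if all 17 edges of H are present in G. Then P[X_H = 1] = p^{17} = (10/17)^{17} = 100000000000000000/827240261886336764177.
Summing the indicators: E[X] = Σ_H E[X_H] = 10461394944000 · p^{17} = 10461394944000 · 100000000000000000/827240261886336764177 = 1046139494400000000000000000000/827240261886336764177.
Numerically: E[X] ≈ 1.265e+09.

E[X] = 10461394944000 · (10/17)^{17} = 1046139494400000000000000000000/827240261886336764177 ≈ 1.265e+09.


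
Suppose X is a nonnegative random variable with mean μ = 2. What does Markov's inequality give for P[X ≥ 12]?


μ = E[X] = 2, a = 12.
Markov: P[X ≥ 12] ≤ μ/a = (2)/12 = 1/6.
Numerically: ≈ 0.1667.
(Since a = 12 > μ = 2.0000, the bound 1/6 is < 1 and informative.)

P[X ≥ 12] ≤ 1/6 ≈ 0.1667.


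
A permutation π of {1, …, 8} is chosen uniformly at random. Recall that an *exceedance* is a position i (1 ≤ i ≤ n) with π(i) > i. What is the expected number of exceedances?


Write X = Σ_{i=1}^{8} X_i, where X_i = 1_{π(i) > i}.
For each fixed i, π(i) is uniform over {1, …, 8} (marginal of a uniform permutation), so P[π(i) > i] = (n − i)/n. Summing: Σ_{i=1}^{8} (n − i)/n = (0 + 1 + … + 7)/8 = 8(8 − 1)/(2·8) = (8 − 1)/2.
Hence E[X] = Σ_{i=1}^{8} (8 − i)/8 = 7/2 ≈ 3.5000.

E[X] = 7/2 = 3.5000.


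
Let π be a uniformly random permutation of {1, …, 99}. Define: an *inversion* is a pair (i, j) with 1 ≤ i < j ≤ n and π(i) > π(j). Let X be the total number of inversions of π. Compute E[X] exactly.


Write X = Σ X_I over the C(99, 2) = 4851 pairs i < j, with X_I the indicator of one inversion.
There are 4851 indicators.
For each fixed pair i < j, the values π(i) and π(j) are two distinct elements of {1, …, 99} in uniformly random order; by symmetry P[π(i) > π(j)] = 1/2.
By linearity: E[X] = 4851 · (1/2) = C(99, 2) · (1/2) = 4851/2 = 4851/2 ≈ 2425.500000.

E[X] = 4851/2 = 2425.500000.


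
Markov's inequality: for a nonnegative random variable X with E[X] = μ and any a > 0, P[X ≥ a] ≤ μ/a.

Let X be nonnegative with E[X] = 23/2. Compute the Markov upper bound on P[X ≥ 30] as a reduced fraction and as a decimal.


μ = E[X] = 23/2, a = 30.
Markov: P[X ≥ 30] ≤ μ/a = (23/2)/30 = 23/60.
Numerically: ≈ 0.3833.
(Since a = 30 > μ = 11.5000, the bound 23/60 is < 1 and informative.)

P[X ≥ 30] ≤ 23/60 ≈ 0.3833.


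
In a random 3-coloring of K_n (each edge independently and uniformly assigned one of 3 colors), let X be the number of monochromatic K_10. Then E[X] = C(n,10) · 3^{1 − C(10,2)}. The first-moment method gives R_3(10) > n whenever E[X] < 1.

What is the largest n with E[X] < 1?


We need C(n, 10) · 3^{1 − 45} < 1, i.e. C(n, 10) < 3^{45 − 1} = 984770902183611232881.
Check values of n near the boundary:
  n = 569: C(569, 10) = 905357721286137524328; 905357721286137524328 < 984770902183611232881? YES
  n = 570: C(570, 10) = 921524823451961408691; 921524823451961408691 < 984770902183611232881? YES
  n = 571: C(571, 10) = 937951290893172842001; 937951290893172842001 < 984770902183611232881? YES
  n = 572: C(572, 10) = 954640815642161682606; 954640815642161682606 < 984770902183611232881? YES
  n = 573: C(573, 10) = 971597135635805762226; 971597135635805762226 < 984770902183611232881? YES
  n = 574: C(574, 10) = 988824035203816502691; 988824035203816502691 < 984770902183611232881? NO
  n = 575: C(575, 10) = 1006325345561406175305; 1006325345561406175305 < 984770902183611232881? NO
  n = 576: C(576, 10) = 1024104945306307344480; 1024104945306307344480 < 984770902183611232881? NO
The largest n with C(n, 10) < 984770902183611232881 is n = 573 (where E[X] = 35985079097622435638/36472996377170786403 ≈ 0.9866225). Hence R_3(10) > 573, i.e. R_3(10) ≥ 574.

Largest n = 573; hence R_3(10) > 573.


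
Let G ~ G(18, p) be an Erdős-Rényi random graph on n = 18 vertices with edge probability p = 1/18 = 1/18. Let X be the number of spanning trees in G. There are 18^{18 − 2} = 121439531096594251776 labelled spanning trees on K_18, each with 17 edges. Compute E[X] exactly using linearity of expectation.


K_18 has 18^{18 − 2} = 121439531096594251776 labelled spanning trees.
For each such spanning tree H, let X_H = 1 if all 17 edges of H are present in G. Then P[X_H = 1] = p^{17} = (1/18)^{17} = 1/2185911559738696531968.
Summing the indicators: E[X] = Σ_H E[X_H] = 121439531096594251776 · p^{17} = 121439531096594251776 · 1/2185911559738696531968 = 1/18.
Numerically: E[X] ≈ 0.055556.

E[X] = 121439531096594251776 · (1/18)^{17} = 1/18 ≈ 0.055556.


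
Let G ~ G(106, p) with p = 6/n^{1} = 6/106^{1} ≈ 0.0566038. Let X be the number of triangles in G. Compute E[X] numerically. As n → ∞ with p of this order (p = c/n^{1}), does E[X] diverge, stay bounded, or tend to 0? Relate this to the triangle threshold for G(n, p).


Number of potential triangles: C(106, 3) = 192920.
Each occurs with probability p³ ≈ (0.0566038)³ ≈ 1.81357765e-04.
By linearity: E[X] = C(106, 3)·p³ ≈ 192920 · 1.81357765e-04 ≈ 34.987540.
Here α = 1, so p = 6/n is exactly at the triangle threshold p ~ 1/n. Asymptotically E[X] → c³/6 = 6³/6 = 36 ≈ 36.000000, a bounded constant. In this regime the triangle count is asymptotically Poisson(c³/6).

E[X] ≈ 34.987540; in regime p = Θ(1/n^{1}) E[X] stays bounded (at the triangle threshold p ~ 1/n).


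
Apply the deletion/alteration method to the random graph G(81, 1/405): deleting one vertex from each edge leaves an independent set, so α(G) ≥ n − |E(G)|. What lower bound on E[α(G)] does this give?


E[|E(G)|] = C(81, 2)·p = 3240 · (1/405) = 8.
E[α(G)] ≥ n − E[|E(G)|] = 81 − 8 = 73.
Numerically: ≈ 73.000000.
(This is only a lower bound; the true E[α(G)] may be larger.)

E[α(G)] ≥ 73 ≈ 73.000000.


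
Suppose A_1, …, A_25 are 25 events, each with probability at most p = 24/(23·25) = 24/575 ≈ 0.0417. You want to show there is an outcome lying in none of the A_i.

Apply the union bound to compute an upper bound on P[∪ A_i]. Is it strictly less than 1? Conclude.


Union bound: P[∪_{i=1}^{25} A_i] ≤ Σ_i P[A_i] ≤ 25·p = 25·(24/575) = 24/23.
Numerically: 24/23 ≈ 1.0435.
Is 24/23 < 1? NO.
Since the bound 24/23 is ≥ 1, the union bound is uninformative here; it does NOT by itself certify existence.

25·p = 24/23 ≈ 1.0435; existence NOT certified by the union bound.


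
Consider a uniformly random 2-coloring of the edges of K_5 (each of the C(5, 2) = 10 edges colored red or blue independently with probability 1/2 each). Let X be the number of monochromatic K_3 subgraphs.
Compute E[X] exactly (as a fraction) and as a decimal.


Let X = Σ_S X_S over the C(5, 3) = 10 subsets S of size 3, where X_S = 1 if the K_3 on S is monochromatic.
For a fixed S, the K_3 on S has C(3, 2) = 3 edges. P[all 3 edges red] = (1/2)^3, and likewise for blue, so P[monochromatic] = 2·(1/2)^3 = 2^{1 − 3} = 1/4.
By linearity of expectation: E[X] = C(5, 3) · 2^{1 − 3} = 10 · 1/4 = 5/2.
Numerically: E[X] ≈ 2.5000.

E[X] = C(5,3)·2^(1−C(3,2)) = 5/2 ≈ 2.5000.


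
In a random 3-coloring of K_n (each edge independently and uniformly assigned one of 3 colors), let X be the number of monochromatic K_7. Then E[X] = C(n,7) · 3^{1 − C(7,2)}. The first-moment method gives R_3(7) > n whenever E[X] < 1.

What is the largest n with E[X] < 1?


We need C(n, 7) · 3^{1 − 21} < 1, i.e. C(n, 7) < 3^{21 − 1} = 3486784401.
Check values of n near the boundary:
  n = 75: C(75, 7) = 1984829850; 1984829850 < 3486784401? YES
  n = 76: C(76, 7) = 2186189400; 2186189400 < 3486784401? YES
  n = 77: C(77, 7) = 2404808340; 2404808340 < 3486784401? YES
  n = 78: C(78, 7) = 2641902120; 2641902120 < 3486784401? YES
  n = 79: C(79, 7) = 2898753715; 2898753715 < 3486784401? YES
  n = 80: C(80, 7) = 3176716400; 3176716400 < 3486784401? YES
  n = 81: C(81, 7) = 3477216600; 3477216600 < 3486784401? YES
  n = 82: C(82, 7) = 3801756816; 3801756816 < 3486784401? NO
  n = 83: C(83, 7) = 4151918628; 4151918628 < 3486784401? NO
The largest n with C(n, 7) < 3486784401 is n = 81 (where E[X] = 42928600/43046721 ≈ 0.9972560). Hence R_3(7) > 81, i.e. R_3(7) ≥ 82.

Largest n = 81; hence R_3(7) > 81.


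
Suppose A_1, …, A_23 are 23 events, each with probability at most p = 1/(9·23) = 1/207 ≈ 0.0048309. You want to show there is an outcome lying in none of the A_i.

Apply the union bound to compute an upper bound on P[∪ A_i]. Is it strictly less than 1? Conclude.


Union bound: P[∪_{i=1}^{23} A_i] ≤ Σ_i P[A_i] ≤ 23·p = 23·(1/207) = 1/9.
Numerically: 1/9 ≈ 0.1111111.
Is 1/9 < 1? YES.
Since P[∪ A_i] ≤ 1/9 < 1, the complement has P[∩ A_i^c] ≥ 1 − 1/9 = 8/9 > 0, so some outcome avoids every A_i.

23·p = 1/9 ≈ 0.1111111; existence CERTIFIED by the union bound.


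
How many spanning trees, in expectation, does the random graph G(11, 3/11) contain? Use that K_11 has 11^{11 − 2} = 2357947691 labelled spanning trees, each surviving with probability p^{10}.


K_11 has 11^{11 − 2} = 2357947691 labelled spanning trees.
For each such spanning tree H, let X_H = 1 if all 10 edges of H are present in G. Then P[X_H = 1] = p^{10} = (3/11)^{10} = 59049/25937424601.
By linearity: E[X] = Σ_H E[X_H] = 2357947691 · p^{10} = 2357947691 · 59049/25937424601 = 59049/11.
Numerically: E[X] ≈ 5368.09.

E[X] = 2357947691 · (3/11)^{10} = 59049/11 ≈ 5368.09.


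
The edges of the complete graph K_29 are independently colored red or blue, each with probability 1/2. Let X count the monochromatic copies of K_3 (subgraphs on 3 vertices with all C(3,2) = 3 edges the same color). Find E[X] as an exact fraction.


Let X = Σ_S X_S over the C(29, 3) = 3654 subsets S of size 3, where X_S = 1 if the K_3 on S is monochromatic.
For a fixed S, the K_3 on S has C(3, 2) = 3 edges. P[all 3 edges red] = (1/2)^3, and likewise for blue, so P[monochromatic] = 2·(1/2)^3 = 2^{1 − 3} = 1/4.
By linearity: E[X] = C(29, 3) · 2^{1 − 3} = 3654 · 1/4 = 1827/2.
Numerically: E[X] ≈ 913.50000.

E[X] = C(29,3)·2^(1−C(3,2)) = 1827/2 ≈ 913.50000.


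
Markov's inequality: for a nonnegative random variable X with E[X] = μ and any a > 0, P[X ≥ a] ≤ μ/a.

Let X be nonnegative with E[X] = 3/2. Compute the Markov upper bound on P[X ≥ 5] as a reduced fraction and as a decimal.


μ = E[X] = 3/2, a = 5.
Markov: P[X ≥ 5] ≤ μ/a = (3/2)/5 = 3/10.
Numerically: ≈ 0.300000.
(Since a = 5 > μ = 1.500000, the bound 3/10 is < 1 and informative.)

P[X ≥ 5] ≤ 3/10 ≈ 0.300000.


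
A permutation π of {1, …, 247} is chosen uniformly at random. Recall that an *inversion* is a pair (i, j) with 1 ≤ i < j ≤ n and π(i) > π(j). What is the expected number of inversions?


Write X = Σ X_I over the C(247, 2) = 30381 pairs i < j, with X_I the indicator of one inversion.
There are 30381 indicators.
For each fixed pair i < j, the values π(i) and π(j) are two distinct elements of {1, …, 247} in uniformly random order; by symmetry P[π(i) > π(j)] = 1/2.
By linearity: E[X] = 30381 · (1/2) = C(247, 2) · (1/2) = 30381/2 = 30381/2 ≈ 15190.5000.

E[X] = 30381/2 = 15190.5000.


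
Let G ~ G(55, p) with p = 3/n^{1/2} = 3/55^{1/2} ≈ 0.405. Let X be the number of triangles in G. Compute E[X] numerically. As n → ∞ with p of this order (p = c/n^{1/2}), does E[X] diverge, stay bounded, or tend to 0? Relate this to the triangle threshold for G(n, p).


Number of potential triangles: C(55, 3) = 26235.
Each occurs with probability p³ ≈ (0.405)³ ≈ 6.61942e-02.
By linearity: E[X] = C(55, 3)·p³ ≈ 26235 · 6.61942e-02 ≈ 1736.604.
Since α = 1/2 < 1, p = c/n^{1/2} ≫ 1/n is above the triangle threshold p ~ 1/n. Asymptotically E[X] ~ (c³/6)·n^{3(1−α)} = (3³/6)·n^{1.5} → ∞; triangles are abundant w.h.p.

E[X] ≈ 1736.604; in regime p = Θ(1/n^{1/2}) E[X] diverges (above the triangle threshold p ~ 1/n).


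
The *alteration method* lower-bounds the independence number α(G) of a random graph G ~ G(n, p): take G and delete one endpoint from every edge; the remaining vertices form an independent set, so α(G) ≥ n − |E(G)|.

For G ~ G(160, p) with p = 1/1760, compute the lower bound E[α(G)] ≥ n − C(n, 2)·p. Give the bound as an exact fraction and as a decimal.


E[|E(G)|] = C(160, 2)·p = 12720 · (1/1760) = 159/22.
E[α(G)] ≥ n − E[|E(G)|] = 160 − 159/22 = 3361/22.
Numerically: ≈ 152.7727.
(This is only a lower bound; the true E[α(G)] may be larger.)

E[α(G)] ≥ 3361/22 ≈ 152.7727.


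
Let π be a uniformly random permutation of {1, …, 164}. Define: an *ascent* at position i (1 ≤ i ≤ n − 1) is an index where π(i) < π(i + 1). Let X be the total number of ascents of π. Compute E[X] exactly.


Write X = Σ X_I over i = 1, …, 163, with X_I the indicator of one ascent.
There are 163 indicators.
For each fixed i, the pair (π(i), π(i+1)) is a uniformly random ordered pair of distinct values from {1, …, 164}; by symmetry P[π(i) < π(i+1)] = 1/2.
By linearity: E[X] = 163 · (1/2) = (164 − 1) · (1/2) = 163/2 ≈ 81.500000.

E[X] = 163/2 = 81.500000.


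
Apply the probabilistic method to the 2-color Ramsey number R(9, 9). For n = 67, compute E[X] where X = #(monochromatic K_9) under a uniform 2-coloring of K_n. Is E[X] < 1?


E[X] = C(67, 9) · 2^{1 − 36} = 42757703560 · 2^{−35} = 42757703560/34359738368.
As a reduced fraction: E[X] = 5344712945/4294967296 ≈ 1.2444130.
Is E[X] < 1? NO.
Since E[X] ≥ 1, the first-moment bound is inconclusive at n = 67; it does NOT by itself certify R(9, 9) > 67.

E[X] = 5344712945/4294967296 ≈ 1.2444130; E[X] ≥ 1; first-moment method inconclusive here.


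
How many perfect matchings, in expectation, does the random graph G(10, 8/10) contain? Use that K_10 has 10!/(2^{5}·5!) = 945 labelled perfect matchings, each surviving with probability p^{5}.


K_10 has 10!/(2^{5}·5!) = 945 labelled perfect matchings.
For each such perfect matching H, let X_H = 1 if all 5 edges of H are present in G. Then P[X_H = 1] = p^{5} = (4/5)^{5} = 1024/3125.
By linearity of expectation: E[X] = Σ_H E[X_H] = 945 · p^{5} = 945 · 1024/3125 = 193536/625.
Numerically: E[X] ≈ 309.7.

E[X] = 945 · (4/5)^{5} = 193536/625 ≈ 309.7.


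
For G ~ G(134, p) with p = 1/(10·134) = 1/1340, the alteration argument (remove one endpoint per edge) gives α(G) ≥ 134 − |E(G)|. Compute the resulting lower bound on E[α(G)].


E[|E(G)|] = C(134, 2)·p = 8911 · (1/1340) = 133/20.
E[α(G)] ≥ n − E[|E(G)|] = 134 − 133/20 = 2547/20.
Numerically: ≈ 127.350000.
(This is only a lower bound; the true E[α(G)] may be larger.)

E[α(G)] ≥ 2547/20 ≈ 127.350000.


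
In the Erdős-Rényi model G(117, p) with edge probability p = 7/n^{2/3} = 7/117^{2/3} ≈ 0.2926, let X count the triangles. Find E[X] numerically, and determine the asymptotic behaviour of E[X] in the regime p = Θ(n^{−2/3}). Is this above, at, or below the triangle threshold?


Number of potential triangles: C(117, 3) = 260130.
Each occurs with probability p³ ≈ (0.2926)³ ≈ 2.505661e-02.
By linearity: E[X] = C(117, 3)·p³ ≈ 260130 · 2.505661e-02 ≈ 6517.9772.
Since α = 2/3 < 1, p = c/n^{2/3} ≫ 1/n is above the triangle threshold p ~ 1/n. Asymptotically E[X] ~ (c³/6)·n^{3(1−α)} = (7³/6)·n^{1} → ∞; triangles are abundant w.h.p.

E[X] ≈ 6517.9772; in regime p = Θ(1/n^{2/3}) E[X] diverges (above the triangle threshold p ~ 1/n).


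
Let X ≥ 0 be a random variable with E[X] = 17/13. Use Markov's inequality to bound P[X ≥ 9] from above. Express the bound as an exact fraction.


μ = E[X] = 17/13, a = 9.
Markov: P[X ≥ 9] ≤ μ/a = (17/13)/9 = 17/117.
Numerically: ≈ 0.1453.
(Since a = 9 > μ = 1.3077, the bound 17/117 is < 1 and informative.)

P[X ≥ 9] ≤ 17/117 ≈ 0.1453.


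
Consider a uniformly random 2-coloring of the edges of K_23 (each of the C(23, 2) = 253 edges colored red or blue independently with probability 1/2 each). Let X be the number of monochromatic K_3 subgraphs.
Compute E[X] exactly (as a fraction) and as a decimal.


Let X = Σ_S X_S over the C(23, 3) = 1771 subsets S of size 3, where X_S = 1 if the K_3 on S is monochromatic.
For a fixed S, the K_3 on S has C(3, 2) = 3 edges. P[all 3 edges red] = (1/2)^3, and likewise for blue, so P[monochromatic] = 2·(1/2)^3 = 2^{1 − 3} = 1/4.
By linearity: E[X] = C(23, 3) · 2^{1 − 3} = 1771 · 1/4 = 1771/4.
Numerically: E[X] ≈ 442.750000.

E[X] = C(23,3)·2^(1−C(3,2)) = 1771/4 ≈ 442.750000.


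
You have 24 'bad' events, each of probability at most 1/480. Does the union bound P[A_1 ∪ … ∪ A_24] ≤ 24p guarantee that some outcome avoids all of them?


Union bound: P[∪_{i=1}^{24} A_i] ≤ Σ_i P[A_i] ≤ 24·p = 24·(1/480) = 1/20.
Numerically: 1/20 ≈ 0.050000.
Is 1/20 < 1? YES.
Since P[∪ A_i] ≤ 1/20 < 1, the complement has P[∩ A_i^c] ≥ 1 − 1/20 = 19/20 > 0, so some outcome avoids every A_i.

24·p = 1/20 ≈ 0.050000; existence CERTIFIED by the union bound.


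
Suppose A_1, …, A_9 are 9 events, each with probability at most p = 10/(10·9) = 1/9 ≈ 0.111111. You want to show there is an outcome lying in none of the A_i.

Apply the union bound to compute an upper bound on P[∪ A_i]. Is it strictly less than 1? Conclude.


Union bound: P[∪_{i=1}^{9} A_i] ≤ Σ_i P[A_i] ≤ 9·p = 9·(1/9) = 1.
Numerically: 1 ≈ 1.000000.
Is 1 < 1? NO.
Since the bound 1 is ≥ 1, the union bound is uninformative here; it does NOT by itself certify existence.

9·p = 1 ≈ 1.000000; existence NOT certified by the union bound.


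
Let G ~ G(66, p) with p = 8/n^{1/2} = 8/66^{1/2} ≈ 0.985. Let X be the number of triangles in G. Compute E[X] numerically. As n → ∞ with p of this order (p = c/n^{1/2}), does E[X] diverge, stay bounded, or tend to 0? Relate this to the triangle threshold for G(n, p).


Number of potential triangles: C(66, 3) = 45760.
Each occurs with probability p³ ≈ (0.985)³ ≈ 9.54892e-01.
By linearity: E[X] = C(66, 3)·p³ ≈ 45760 · 9.54892e-01 ≈ 43695.838.
Since α = 1/2 < 1, p = c/n^{1/2} ≫ 1/n is above the triangle threshold p ~ 1/n. Asymptotically E[X] ~ (c³/6)·n^{3(1−α)} = (8³/6)·n^{1.5} → ∞; triangles are abundant w.h.p.

E[X] ≈ 43695.838; in regime p = Θ(1/n^{1/2}) E[X] diverges (above the triangle threshold p ~ 1/n).


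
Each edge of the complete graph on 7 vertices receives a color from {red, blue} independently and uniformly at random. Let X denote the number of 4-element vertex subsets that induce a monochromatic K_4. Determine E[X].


Let X = Σ_S X_S over the C(7, 4) = 35 subsets S of size 4, where X_S = 1 if the K_4 on S is monochromatic.
For a fixed S, the K_4 on S has C(4, 2) = 6 edges. P[all 6 edges red] = (1/2)^6, and likewise for blue, so P[monochromatic] = 2·(1/2)^6 = 2^{1 − 6} = 1/32.
Summing: E[X] = C(7, 4) · 2^{1 − 6} = 35 · 1/32 = 35/32.
Numerically: E[X] ≈ 1.0938.

E[X] = C(7,4)·2^(1−C(4,2)) = 35/32 ≈ 1.0938.


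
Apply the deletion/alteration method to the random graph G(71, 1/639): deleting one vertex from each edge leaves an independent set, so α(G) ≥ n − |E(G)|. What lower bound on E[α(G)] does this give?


E[|E(G)|] = C(71, 2)·p = 2485 · (1/639) = 35/9.
E[α(G)] ≥ n − E[|E(G)|] = 71 − 35/9 = 604/9.
Numerically: ≈ 67.1111.
(This is only a lower bound; the true E[α(G)] may be larger.)

E[α(G)] ≥ 604/9 ≈ 67.1111.


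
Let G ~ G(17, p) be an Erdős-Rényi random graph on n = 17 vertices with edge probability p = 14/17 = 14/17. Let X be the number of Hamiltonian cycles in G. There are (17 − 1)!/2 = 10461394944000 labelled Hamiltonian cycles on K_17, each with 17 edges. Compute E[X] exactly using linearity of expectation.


K_17 has (17 − 1)!/2 = 10461394944000 labelled Hamiltonian cycles.
For each such Hamiltonian cycle H, let X_H = 1 if all 17 edges of H are present in G. Then P[X_H = 1] = p^{17} = (14/17)^{17} = 30491346729331195904/827240261886336764177.
By linearity of expectation: E[X] = Σ_H E[X_H] = 10461394944000 · p^{17} = 10461394944000 · 30491346729331195904/827240261886336764177 = 318982020509976309331579109376000/827240261886336764177.
Numerically: E[X] ≈ 3.86e+11.

E[X] = 10461394944000 · (14/17)^{17} = 318982020509976309331579109376000/827240261886336764177 ≈ 3.86e+11.


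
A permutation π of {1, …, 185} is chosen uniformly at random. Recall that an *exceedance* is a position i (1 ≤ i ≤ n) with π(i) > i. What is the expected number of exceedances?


Write X = Σ_{i=1}^{185} X_i, where X_i = 1_{π(i) > i}.
For each fixed i, π(i) is uniform over {1, …, 185} (marginal of a uniform permutation), so P[π(i) > i] = (n − i)/n. Summing: Σ_{i=1}^{185} (n − i)/n = (0 + 1 + … + 184)/185 = 185(185 − 1)/(2·185) = (185 − 1)/2.
Hence E[X] = Σ_{i=1}^{185} (185 − i)/185 = 92 ≈ 92.00000.

E[X] = 92 = 92.00000.


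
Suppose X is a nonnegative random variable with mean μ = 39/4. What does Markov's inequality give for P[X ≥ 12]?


μ = E[X] = 39/4, a = 12.
Markov: P[X ≥ 12] ≤ μ/a = (39/4)/12 = 13/16.
Numerically: ≈ 0.812.
(Since a = 12 > μ = 9.750, the bound 13/16 is < 1 and informative.)

P[X ≥ 12] ≤ 13/16 ≈ 0.812.


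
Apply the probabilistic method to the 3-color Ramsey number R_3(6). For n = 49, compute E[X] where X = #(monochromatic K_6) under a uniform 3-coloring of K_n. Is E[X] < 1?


E[X] = C(49, 6) · 3^{1 − 15} = 13983816 · 3^{−14} = 13983816/4782969.
As a reduced fraction: E[X] = 4661272/1594323 ≈ 2.924.
Is E[X] < 1? NO.
Since E[X] ≥ 1, the first-moment bound is inconclusive at n = 49; it does NOT by itself certify R_3(6) > 49.

E[X] = 4661272/1594323 ≈ 2.924; E[X] ≥ 1; first-moment method inconclusive here.


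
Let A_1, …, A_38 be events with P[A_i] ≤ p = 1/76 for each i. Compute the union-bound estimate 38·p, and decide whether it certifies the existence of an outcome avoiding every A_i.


Union bound: P[∪_{i=1}^{38} A_i] ≤ Σ_i P[A_i] ≤ 38·p = 38·(1/76) = 1/2.
Numerically: 1/2 ≈ 0.5000000.
Is 1/2 < 1? YES.
Since P[∪ A_i] ≤ 1/2 < 1, the complement has P[∩ A_i^c] ≥ 1 − 1/2 = 1/2 > 0, so some outcome avoids every A_i.

38·p = 1/2 ≈ 0.5000000; existence CERTIFIED by the union bound.


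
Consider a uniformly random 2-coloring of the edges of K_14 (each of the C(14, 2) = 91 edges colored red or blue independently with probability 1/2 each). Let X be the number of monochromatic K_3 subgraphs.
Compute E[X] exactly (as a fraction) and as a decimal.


Let X = Σ_S X_S over the C(14, 3) = 364 subsets S of size 3, where X_S = 1 if the K_3 on S is monochromatic.
For a fixed S, the K_3 on S has C(3, 2) = 3 edges. P[all 3 edges red] = (1/2)^3, and likewise for blue, so P[monochromatic] = 2·(1/2)^3 = 2^{1 − 3} = 1/4.
By linearity of expectation: E[X] = C(14, 3) · 2^{1 − 3} = 364 · 1/4 = 91.
Numerically: E[X] ≈ 91.00000.

E[X] = C(14,3)·2^(1−C(3,2)) = 91 ≈ 91.00000.


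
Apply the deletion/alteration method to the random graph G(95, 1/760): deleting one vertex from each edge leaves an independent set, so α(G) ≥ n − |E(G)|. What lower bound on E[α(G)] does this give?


E[|E(G)|] = C(95, 2)·p = 4465 · (1/760) = 47/8.
E[α(G)] ≥ n − E[|E(G)|] = 95 − 47/8 = 713/8.
Numerically: ≈ 89.125.
(This is only a lower bound; the true E[α(G)] may be larger.)

E[α(G)] ≥ 713/8 ≈ 89.125.


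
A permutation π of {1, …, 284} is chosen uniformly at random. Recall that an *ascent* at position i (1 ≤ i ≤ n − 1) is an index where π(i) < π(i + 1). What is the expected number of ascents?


Write X = Σ X_I over i = 1, …, 283, with X_I the indicator of one ascent.
There are 283 indicators.
For each fixed i, the pair (π(i), π(i+1)) is a uniformly random ordered pair of distinct values from {1, …, 284}; by symmetry P[π(i) < π(i+1)] = 1/2.
By linearity: E[X] = 283 · (1/2) = (284 − 1) · (1/2) = 283/2 ≈ 141.500000.

E[X] = 283/2 = 141.500000.


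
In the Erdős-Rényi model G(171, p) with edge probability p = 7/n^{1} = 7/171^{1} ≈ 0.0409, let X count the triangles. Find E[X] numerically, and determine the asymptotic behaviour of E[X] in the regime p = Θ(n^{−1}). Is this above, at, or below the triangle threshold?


Number of potential triangles: C(171, 3) = 818805.
Each occurs with probability p³ ≈ (0.0409)³ ≈ 6.85971e-05.
By linearity: E[X] = C(171, 3)·p³ ≈ 818805 · 6.85971e-05 ≈ 56.168.
Here α = 1, so p = 7/n is exactly at the triangle threshold p ~ 1/n. Asymptotically E[X] → c³/6 = 7³/6 = 343/6 ≈ 57.167, a bounded constant. In this regime the triangle count is asymptotically Poisson(c³/6).

E[X] ≈ 56.168; in regime p = Θ(1/n^{1}) E[X] stays bounded (at the triangle threshold p ~ 1/n).


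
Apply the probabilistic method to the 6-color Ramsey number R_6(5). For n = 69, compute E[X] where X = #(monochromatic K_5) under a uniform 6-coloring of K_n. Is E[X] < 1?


E[X] = C(69, 5) · 6^{1 − 10} = 11238513 · 6^{−9} = 11238513/10077696.
As a reduced fraction: E[X] = 3746171/3359232 ≈ 1.1152.
Is E[X] < 1? NO.
Since E[X] ≥ 1, the first-moment bound is inconclusive at n = 69; it does NOT by itself certify R_6(5) > 69.

E[X] = 3746171/3359232 ≈ 1.1152; E[X] ≥ 1; first-moment method inconclusive here.
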